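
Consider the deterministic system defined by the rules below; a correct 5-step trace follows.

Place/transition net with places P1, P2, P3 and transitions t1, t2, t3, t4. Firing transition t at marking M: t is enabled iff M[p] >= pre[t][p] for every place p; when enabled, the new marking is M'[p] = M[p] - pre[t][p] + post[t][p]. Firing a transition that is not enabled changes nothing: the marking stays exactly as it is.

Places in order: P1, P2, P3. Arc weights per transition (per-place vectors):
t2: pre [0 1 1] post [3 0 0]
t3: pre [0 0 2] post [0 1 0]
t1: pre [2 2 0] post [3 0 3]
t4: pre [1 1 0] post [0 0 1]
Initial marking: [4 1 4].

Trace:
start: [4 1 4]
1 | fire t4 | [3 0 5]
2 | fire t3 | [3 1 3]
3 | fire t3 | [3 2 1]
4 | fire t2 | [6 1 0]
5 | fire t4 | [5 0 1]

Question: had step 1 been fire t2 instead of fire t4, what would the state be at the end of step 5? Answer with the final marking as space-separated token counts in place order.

10 0 0

(re-executing from step 1 with the substitution; state before step 1: [4 1 4])
1 | fire t2 | [7 0 3]
2 | fire t3 | [7 1 1]
3 | fire t3 | [7 1 1]
4 | fire t2 | [10 0 0]
5 | fire t4 | [10 0 0]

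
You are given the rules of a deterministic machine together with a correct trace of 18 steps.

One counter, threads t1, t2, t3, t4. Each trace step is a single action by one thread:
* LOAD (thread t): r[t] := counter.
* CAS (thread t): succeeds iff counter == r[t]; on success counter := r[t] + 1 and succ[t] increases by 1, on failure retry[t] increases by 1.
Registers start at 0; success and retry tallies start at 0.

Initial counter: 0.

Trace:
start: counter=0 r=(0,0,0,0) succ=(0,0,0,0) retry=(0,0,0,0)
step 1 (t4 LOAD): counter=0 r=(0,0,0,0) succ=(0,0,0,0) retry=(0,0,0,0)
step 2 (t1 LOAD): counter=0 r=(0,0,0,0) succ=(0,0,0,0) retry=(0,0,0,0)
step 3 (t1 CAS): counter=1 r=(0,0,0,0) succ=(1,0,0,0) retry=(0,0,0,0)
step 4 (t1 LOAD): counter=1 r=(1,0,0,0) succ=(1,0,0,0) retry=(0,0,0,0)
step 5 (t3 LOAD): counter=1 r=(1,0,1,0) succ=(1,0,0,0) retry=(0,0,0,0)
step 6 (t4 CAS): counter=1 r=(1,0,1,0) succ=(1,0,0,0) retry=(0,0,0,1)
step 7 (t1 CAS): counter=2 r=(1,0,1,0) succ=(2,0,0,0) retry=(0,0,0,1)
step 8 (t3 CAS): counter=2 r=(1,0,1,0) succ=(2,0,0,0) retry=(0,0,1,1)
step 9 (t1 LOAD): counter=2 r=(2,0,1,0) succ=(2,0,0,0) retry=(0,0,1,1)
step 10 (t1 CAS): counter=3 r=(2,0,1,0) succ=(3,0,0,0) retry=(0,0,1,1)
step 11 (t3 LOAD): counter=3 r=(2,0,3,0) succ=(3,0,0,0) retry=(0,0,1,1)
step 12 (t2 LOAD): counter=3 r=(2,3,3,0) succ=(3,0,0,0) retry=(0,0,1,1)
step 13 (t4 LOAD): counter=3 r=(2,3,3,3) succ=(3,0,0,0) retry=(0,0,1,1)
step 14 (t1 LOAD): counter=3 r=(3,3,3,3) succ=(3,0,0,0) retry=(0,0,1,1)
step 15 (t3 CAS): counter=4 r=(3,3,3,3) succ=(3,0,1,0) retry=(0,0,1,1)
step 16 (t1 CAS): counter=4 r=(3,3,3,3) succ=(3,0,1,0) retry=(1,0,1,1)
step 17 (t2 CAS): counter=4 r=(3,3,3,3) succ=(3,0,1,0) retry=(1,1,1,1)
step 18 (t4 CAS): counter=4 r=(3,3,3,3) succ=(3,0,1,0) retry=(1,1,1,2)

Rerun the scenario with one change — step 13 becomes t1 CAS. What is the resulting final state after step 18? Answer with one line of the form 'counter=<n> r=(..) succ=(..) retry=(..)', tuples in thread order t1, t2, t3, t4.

counter=4 r=(3,3,3,0) succ=(3,0,1,0) retry=(2,1,1,2)

(re-executing from step 13 with the substitution; state before step 13: counter=3 r=(2,3,3,0) succ=(3,0,0,0) retry=(0,0,1,1))
step 13 (t1 CAS): counter=3 r=(2,3,3,0) succ=(3,0,0,0) retry=(1,0,1,1)
step 14 (t1 LOAD): counter=3 r=(3,3,3,0) succ=(3,0,0,0) retry=(1,0,1,1)
step 15 (t3 CAS): counter=4 r=(3,3,3,0) succ=(3,0,1,0) retry=(1,0,1,1)
step 16 (t1 CAS): counter=4 r=(3,3,3,0) succ=(3,0,1,0) retry=(2,0,1,1)
step 17 (t2 CAS): counter=4 r=(3,3,3,0) succ=(3,0,1,0) retry=(2,1,1,1)
step 18 (t4 CAS): counter=4 r=(3,3,3,0) succ=(3,0,1,0) retry=(2,1,1,2)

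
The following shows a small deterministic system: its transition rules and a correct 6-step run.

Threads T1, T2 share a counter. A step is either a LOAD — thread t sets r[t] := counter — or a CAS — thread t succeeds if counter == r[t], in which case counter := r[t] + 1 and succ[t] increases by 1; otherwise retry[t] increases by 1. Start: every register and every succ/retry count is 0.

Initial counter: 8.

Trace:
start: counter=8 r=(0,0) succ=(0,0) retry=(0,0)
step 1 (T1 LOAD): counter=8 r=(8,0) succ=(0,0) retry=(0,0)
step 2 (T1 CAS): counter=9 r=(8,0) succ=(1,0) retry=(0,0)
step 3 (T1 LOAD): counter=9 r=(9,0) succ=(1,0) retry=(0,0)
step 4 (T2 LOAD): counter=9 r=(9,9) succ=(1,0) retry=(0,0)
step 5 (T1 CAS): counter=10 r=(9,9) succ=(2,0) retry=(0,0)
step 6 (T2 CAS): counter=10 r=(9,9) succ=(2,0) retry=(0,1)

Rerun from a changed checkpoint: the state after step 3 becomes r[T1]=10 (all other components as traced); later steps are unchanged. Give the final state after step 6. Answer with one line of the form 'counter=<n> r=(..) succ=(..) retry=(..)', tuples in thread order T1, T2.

counter=10 r=(10,9) succ=(1,1) retry=(1,0)

state after step 3 := counter=9 r=(10,0) succ=(1,0) retry=(0,0)
step 4 (T2 LOAD): counter=9 r=(10,9) succ=(1,0) retry=(0,0)
step 5 (T1 CAS): counter=9 r=(10,9) succ=(1,0) retry=(1,0)
step 6 (T2 CAS): counter=10 r=(10,9) succ=(1,1) retry=(1,0)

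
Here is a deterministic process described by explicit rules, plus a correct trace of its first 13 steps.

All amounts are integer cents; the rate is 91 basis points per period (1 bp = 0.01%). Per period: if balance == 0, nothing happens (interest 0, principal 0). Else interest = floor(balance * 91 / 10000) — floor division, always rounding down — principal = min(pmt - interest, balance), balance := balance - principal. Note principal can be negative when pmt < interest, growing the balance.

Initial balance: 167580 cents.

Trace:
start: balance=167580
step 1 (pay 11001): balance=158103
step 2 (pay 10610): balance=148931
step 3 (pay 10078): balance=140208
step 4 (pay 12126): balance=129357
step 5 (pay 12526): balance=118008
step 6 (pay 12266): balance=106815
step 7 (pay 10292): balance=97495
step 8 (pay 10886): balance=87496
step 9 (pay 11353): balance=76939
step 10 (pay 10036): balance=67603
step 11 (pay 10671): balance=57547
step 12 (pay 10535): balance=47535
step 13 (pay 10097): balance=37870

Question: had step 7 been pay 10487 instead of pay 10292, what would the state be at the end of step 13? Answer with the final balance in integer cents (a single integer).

37663

(re-executing from step 7 with the substitution; state before step 7: balance=106815)
step 7 (pay 10487): balance=97300
step 8 (pay 10886): balance=87299
step 9 (pay 11353): balance=76740
step 10 (pay 10036): balance=67402
step 11 (pay 10671): balance=57344
step 12 (pay 10535): balance=47330
step 13 (pay 10097): balance=37663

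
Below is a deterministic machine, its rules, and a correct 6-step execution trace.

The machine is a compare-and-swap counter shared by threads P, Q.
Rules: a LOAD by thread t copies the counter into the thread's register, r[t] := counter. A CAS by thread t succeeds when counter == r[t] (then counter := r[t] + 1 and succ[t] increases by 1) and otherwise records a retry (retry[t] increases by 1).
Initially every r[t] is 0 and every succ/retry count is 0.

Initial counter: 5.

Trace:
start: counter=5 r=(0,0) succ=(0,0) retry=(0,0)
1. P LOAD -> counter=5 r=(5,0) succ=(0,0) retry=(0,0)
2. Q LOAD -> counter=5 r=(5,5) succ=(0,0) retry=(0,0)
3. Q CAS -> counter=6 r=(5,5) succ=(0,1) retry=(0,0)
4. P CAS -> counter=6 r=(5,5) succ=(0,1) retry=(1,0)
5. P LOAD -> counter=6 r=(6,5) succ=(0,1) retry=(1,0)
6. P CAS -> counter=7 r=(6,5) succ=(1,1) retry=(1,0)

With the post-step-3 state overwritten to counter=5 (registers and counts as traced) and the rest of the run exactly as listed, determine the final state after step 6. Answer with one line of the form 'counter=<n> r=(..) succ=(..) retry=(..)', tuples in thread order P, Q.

counter=7 r=(6,5) succ=(2,1) retry=(0,0)

state after step 3 := counter=5 r=(5,5) succ=(0,1) retry=(0,0)
4. P CAS -> counter=6 r=(5,5) succ=(1,1) retry=(0,0)
5. P LOAD -> counter=6 r=(6,5) succ=(1,1) retry=(0,0)
6. P CAS -> counter=7 r=(6,5) succ=(2,1) retry=(0,0)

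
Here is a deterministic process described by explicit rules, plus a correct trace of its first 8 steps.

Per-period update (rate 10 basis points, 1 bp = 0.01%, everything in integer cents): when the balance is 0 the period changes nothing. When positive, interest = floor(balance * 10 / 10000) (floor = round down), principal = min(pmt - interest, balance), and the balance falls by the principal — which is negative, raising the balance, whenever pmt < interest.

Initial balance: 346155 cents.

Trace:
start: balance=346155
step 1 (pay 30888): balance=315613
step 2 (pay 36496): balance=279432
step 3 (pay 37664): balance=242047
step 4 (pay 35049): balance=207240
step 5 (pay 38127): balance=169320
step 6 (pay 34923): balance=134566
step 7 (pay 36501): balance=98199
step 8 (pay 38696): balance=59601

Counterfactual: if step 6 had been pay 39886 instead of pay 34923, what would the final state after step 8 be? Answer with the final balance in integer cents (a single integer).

54628

(re-executing from step 6 with the substitution; state before step 6: balance=169320)
step 6 (pay 39886): balance=129603
step 7 (pay 36501): balance=93231
step 8 (pay 38696): balance=54628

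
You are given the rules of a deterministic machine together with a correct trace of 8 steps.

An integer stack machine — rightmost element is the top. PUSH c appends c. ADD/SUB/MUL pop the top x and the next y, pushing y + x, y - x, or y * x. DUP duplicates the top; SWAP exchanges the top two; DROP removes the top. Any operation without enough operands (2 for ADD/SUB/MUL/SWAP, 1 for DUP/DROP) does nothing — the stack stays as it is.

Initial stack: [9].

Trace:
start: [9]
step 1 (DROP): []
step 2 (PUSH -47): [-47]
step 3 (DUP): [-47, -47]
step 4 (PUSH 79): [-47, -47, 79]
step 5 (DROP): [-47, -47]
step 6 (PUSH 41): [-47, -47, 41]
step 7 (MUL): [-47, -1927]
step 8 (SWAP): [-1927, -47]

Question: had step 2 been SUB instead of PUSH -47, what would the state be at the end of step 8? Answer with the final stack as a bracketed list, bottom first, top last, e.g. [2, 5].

[41]

(re-executing from step 2 with the substitution; state before step 2: [])
step 2 (SUB): []
step 3 (DUP): []
step 4 (PUSH 79): [79]
step 5 (DROP): []
step 6 (PUSH 41): [41]
step 7 (MUL): [41]
step 8 (SWAP): [41]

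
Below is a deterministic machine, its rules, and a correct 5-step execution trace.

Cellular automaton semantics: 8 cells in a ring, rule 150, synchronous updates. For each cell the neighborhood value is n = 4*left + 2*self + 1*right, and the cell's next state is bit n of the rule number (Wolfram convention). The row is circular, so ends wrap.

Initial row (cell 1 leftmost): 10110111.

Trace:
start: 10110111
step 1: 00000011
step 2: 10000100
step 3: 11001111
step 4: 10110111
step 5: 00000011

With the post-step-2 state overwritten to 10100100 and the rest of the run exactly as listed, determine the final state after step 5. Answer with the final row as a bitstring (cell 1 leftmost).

10101110

state after step 2 := 10100100
step 3: 10111111
step 4: 00011111
step 5: 10101110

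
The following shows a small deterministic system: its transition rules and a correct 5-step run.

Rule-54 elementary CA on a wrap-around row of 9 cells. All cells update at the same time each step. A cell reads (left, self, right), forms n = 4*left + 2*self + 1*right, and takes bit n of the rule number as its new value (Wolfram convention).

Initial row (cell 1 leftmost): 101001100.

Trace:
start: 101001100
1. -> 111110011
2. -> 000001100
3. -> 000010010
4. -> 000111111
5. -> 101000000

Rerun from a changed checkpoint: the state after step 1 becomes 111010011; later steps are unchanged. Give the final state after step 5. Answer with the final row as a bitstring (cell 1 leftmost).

state after step 1 := 111010011
2. -> 000111100
3. -> 001000010
4. -> 011100111
5. -> 100011000

100011000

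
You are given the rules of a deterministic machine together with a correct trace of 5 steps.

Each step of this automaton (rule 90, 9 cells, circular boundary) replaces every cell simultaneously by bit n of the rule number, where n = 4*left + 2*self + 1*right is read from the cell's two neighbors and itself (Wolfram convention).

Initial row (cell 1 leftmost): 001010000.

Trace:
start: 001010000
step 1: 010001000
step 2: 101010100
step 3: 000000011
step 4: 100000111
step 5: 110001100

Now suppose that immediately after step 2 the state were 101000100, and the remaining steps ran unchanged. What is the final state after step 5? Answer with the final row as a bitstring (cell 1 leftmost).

100100110

state after step 2 := 101000100
step 3: 000101011
step 4: 101000011
step 5: 100100110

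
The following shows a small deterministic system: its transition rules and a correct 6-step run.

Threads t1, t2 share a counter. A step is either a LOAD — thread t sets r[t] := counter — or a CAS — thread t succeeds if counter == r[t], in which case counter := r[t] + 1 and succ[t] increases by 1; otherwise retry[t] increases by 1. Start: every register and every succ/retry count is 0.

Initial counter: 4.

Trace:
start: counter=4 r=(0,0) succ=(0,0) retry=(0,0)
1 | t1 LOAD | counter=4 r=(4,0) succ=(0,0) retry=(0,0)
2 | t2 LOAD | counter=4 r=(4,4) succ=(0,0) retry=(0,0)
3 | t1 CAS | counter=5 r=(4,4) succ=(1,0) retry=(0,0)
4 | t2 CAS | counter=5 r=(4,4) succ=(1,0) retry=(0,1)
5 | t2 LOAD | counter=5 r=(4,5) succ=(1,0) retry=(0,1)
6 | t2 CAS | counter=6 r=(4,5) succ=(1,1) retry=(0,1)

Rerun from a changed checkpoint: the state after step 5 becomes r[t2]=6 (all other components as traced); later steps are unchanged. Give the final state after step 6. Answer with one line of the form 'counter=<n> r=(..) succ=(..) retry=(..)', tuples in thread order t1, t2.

state after step 5 := counter=5 r=(4,6) succ=(1,0) retry=(0,1)
6 | t2 CAS | counter=5 r=(4,6) succ=(1,0) retry=(0,2)

counter=5 r=(4,6) succ=(1,0) retry=(0,2)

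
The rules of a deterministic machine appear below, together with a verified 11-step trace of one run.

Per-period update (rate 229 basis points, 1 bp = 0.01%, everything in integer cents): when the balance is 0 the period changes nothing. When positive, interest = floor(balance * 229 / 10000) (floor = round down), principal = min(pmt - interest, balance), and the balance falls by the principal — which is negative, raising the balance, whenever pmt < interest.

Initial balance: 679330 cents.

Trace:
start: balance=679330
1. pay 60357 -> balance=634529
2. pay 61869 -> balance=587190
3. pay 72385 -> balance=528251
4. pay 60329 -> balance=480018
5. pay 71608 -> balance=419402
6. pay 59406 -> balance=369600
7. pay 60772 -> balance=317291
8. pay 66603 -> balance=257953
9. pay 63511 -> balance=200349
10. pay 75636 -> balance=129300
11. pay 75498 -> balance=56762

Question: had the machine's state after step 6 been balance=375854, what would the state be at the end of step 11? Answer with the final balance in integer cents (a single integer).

63768

state after step 6 := balance=375854
7. pay 60772 -> balance=323689
8. pay 66603 -> balance=264498
9. pay 63511 -> balance=207044
10. pay 75636 -> balance=136149
11. pay 75498 -> balance=63768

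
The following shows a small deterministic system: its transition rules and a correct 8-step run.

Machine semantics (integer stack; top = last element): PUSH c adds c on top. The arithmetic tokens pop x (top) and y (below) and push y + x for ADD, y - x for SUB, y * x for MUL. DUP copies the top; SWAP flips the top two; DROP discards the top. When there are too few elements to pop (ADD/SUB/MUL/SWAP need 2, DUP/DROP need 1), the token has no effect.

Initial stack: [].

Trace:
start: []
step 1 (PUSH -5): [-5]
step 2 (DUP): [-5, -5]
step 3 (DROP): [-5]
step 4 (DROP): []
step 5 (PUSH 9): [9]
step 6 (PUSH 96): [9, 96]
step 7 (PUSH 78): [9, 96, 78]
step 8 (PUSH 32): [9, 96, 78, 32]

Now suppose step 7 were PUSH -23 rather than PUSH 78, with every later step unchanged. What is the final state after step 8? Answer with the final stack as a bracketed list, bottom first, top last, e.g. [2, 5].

[9, 96, -23, 32]

(re-executing from step 7 with the substitution; state before step 7: [9, 96])
step 7 (PUSH -23): [9, 96, -23]
step 8 (PUSH 32): [9, 96, -23, 32]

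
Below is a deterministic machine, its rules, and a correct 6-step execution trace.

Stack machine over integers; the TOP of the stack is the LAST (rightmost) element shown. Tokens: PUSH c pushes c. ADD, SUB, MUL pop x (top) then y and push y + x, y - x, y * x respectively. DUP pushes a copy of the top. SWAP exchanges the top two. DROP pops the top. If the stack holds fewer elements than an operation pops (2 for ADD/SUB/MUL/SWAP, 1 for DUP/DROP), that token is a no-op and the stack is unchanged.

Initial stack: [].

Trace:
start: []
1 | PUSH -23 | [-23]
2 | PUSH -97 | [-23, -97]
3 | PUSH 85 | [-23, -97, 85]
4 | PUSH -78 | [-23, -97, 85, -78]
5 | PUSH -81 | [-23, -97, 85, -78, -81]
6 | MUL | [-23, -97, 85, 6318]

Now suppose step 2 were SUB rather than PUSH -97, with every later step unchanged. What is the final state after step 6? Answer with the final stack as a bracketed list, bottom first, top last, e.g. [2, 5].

[-23, 85, 6318]

(re-executing from step 2 with the substitution; state before step 2: [-23])
2 | SUB | [-23]
3 | PUSH 85 | [-23, 85]
4 | PUSH -78 | [-23, 85, -78]
5 | PUSH -81 | [-23, 85, -78, -81]
6 | MUL | [-23, 85, 6318]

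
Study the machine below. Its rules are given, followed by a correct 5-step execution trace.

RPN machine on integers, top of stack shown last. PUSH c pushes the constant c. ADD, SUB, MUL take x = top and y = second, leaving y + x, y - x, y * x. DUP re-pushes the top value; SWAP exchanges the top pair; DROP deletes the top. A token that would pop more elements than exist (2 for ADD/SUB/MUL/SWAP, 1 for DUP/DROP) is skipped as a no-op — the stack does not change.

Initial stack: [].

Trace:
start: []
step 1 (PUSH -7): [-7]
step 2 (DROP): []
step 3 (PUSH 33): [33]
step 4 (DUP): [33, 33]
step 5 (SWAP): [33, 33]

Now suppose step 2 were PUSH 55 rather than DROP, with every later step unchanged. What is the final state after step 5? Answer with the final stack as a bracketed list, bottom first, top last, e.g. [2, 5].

(re-executing from step 2 with the substitution; state before step 2: [-7])
step 2 (PUSH 55): [-7, 55]
step 3 (PUSH 33): [-7, 55, 33]
step 4 (DUP): [-7, 55, 33, 33]
step 5 (SWAP): [-7, 55, 33, 33]

[-7, 55, 33, 33]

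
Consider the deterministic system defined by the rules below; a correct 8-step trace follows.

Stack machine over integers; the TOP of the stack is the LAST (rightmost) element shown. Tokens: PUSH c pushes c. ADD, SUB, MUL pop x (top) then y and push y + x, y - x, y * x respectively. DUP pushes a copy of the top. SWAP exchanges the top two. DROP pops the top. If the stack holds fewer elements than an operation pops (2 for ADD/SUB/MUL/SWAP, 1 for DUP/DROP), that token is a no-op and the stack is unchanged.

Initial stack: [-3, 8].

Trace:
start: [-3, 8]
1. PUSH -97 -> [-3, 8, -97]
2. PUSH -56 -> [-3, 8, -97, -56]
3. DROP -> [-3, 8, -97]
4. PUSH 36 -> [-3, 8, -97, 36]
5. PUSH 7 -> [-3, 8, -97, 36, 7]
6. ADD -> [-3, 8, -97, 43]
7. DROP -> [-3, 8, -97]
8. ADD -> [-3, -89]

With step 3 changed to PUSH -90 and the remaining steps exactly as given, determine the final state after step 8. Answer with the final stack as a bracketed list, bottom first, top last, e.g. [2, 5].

[-3, 8, -97, -146]

(re-executing from step 3 with the substitution; state before step 3: [-3, 8, -97, -56])
3. PUSH -90 -> [-3, 8, -97, -56, -90]
4. PUSH 36 -> [-3, 8, -97, -56, -90, 36]
5. PUSH 7 -> [-3, 8, -97, -56, -90, 36, 7]
6. ADD -> [-3, 8, -97, -56, -90, 43]
7. DROP -> [-3, 8, -97, -56, -90]
8. ADD -> [-3, 8, -97, -146]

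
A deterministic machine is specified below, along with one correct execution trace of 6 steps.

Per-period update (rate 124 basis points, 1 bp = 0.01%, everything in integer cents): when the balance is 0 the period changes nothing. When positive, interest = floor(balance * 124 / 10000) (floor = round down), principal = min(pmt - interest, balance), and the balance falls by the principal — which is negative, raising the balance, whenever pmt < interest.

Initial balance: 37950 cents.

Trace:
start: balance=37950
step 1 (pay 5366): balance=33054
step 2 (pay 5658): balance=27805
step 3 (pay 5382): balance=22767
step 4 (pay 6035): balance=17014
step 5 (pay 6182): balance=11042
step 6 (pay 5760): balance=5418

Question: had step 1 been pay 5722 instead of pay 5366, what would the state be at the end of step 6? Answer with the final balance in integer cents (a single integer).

5041

(re-executing from step 1 with the substitution; state before step 1: balance=37950)
step 1 (pay 5722): balance=32698
step 2 (pay 5658): balance=27445
step 3 (pay 5382): balance=22403
step 4 (pay 6035): balance=16645
step 5 (pay 6182): balance=10669
step 6 (pay 5760): balance=5041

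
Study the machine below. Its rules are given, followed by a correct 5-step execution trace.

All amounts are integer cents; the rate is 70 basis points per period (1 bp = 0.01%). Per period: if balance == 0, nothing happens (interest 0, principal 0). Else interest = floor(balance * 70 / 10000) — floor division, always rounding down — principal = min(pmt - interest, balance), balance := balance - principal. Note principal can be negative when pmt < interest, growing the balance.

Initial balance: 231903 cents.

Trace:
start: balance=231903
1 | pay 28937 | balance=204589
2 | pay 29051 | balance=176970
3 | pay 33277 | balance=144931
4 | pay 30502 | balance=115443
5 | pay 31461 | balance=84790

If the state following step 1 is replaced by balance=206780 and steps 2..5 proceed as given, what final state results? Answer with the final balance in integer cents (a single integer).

87043

state after step 1 := balance=206780
2 | pay 29051 | balance=179176
3 | pay 33277 | balance=147153
4 | pay 30502 | balance=117681
5 | pay 31461 | balance=87043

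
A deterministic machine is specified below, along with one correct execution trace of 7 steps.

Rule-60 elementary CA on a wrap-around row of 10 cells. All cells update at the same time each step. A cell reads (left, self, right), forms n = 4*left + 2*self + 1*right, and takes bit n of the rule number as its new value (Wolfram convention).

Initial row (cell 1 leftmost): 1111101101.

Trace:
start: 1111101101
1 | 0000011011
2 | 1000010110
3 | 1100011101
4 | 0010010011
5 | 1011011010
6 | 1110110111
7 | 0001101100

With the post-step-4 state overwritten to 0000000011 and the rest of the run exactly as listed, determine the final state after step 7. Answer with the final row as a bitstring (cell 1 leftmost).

state after step 4 := 0000000011
5 | 1000000010
6 | 1100000011
7 | 0010000010

0010000010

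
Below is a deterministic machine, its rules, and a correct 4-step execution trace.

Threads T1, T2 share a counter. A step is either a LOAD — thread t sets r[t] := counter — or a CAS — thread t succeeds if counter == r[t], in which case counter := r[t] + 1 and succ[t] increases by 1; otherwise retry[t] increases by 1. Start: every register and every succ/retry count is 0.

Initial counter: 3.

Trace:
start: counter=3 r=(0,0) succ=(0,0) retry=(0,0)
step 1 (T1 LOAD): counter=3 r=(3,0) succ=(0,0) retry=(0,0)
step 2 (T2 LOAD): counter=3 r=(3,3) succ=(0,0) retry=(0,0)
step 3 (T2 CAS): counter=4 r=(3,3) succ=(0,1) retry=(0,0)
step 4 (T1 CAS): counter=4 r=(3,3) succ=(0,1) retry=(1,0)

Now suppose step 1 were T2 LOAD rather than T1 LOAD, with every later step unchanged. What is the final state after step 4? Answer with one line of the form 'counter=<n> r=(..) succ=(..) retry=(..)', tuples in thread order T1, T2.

(re-executing from step 1 with the substitution; state before step 1: counter=3 r=(0,0) succ=(0,0) retry=(0,0))
step 1 (T2 LOAD): counter=3 r=(0,3) succ=(0,0) retry=(0,0)
step 2 (T2 LOAD): counter=3 r=(0,3) succ=(0,0) retry=(0,0)
step 3 (T2 CAS): counter=4 r=(0,3) succ=(0,1) retry=(0,0)
step 4 (T1 CAS): counter=4 r=(0,3) succ=(0,1) retry=(1,0)

counter=4 r=(0,3) succ=(0,1) retry=(1,0)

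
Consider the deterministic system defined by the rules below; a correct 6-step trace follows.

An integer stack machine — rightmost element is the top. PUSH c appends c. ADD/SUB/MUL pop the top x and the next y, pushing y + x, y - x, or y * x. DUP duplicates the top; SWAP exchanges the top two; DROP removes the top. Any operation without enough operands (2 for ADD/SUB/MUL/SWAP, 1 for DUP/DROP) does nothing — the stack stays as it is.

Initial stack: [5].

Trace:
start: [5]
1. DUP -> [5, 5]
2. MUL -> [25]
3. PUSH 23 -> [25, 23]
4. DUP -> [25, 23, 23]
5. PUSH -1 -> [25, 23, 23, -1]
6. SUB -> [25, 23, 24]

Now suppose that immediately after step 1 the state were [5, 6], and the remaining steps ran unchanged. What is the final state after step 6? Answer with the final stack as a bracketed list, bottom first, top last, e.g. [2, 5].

[30, 23, 24]

state after step 1 := [5, 6]
2. MUL -> [30]
3. PUSH 23 -> [30, 23]
4. DUP -> [30, 23, 23]
5. PUSH -1 -> [30, 23, 23, -1]
6. SUB -> [30, 23, 24]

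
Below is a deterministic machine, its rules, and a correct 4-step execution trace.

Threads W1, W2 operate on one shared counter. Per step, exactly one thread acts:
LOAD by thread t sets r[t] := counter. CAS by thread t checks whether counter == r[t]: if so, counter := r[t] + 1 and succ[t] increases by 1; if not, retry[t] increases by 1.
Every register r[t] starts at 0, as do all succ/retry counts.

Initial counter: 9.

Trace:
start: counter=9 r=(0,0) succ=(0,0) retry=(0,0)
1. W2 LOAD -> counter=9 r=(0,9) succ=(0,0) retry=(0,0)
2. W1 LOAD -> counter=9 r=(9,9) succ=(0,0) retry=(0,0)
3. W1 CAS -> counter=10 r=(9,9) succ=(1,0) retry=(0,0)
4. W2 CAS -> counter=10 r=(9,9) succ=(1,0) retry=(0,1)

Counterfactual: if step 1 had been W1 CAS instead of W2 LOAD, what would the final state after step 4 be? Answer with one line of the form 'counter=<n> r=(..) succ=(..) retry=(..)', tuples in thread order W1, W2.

(re-executing from step 1 with the substitution; state before step 1: counter=9 r=(0,0) succ=(0,0) retry=(0,0))
1. W1 CAS -> counter=9 r=(0,0) succ=(0,0) retry=(1,0)
2. W1 LOAD -> counter=9 r=(9,0) succ=(0,0) retry=(1,0)
3. W1 CAS -> counter=10 r=(9,0) succ=(1,0) retry=(1,0)
4. W2 CAS -> counter=10 r=(9,0) succ=(1,0) retry=(1,1)

counter=10 r=(9,0) succ=(1,0) retry=(1,1)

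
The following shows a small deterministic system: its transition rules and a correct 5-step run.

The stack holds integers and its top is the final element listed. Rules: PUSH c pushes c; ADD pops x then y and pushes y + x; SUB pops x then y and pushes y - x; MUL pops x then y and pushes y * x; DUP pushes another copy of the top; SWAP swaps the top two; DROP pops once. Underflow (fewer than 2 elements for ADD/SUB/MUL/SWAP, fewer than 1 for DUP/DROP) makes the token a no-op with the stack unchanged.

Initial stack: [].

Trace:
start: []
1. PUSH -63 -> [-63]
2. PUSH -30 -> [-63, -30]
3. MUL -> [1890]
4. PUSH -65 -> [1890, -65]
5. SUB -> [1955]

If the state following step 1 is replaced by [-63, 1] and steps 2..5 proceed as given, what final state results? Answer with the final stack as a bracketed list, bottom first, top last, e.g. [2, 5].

[-63, 35]

state after step 1 := [-63, 1]
2. PUSH -30 -> [-63, 1, -30]
3. MUL -> [-63, -30]
4. PUSH -65 -> [-63, -30, -65]
5. SUB -> [-63, 35]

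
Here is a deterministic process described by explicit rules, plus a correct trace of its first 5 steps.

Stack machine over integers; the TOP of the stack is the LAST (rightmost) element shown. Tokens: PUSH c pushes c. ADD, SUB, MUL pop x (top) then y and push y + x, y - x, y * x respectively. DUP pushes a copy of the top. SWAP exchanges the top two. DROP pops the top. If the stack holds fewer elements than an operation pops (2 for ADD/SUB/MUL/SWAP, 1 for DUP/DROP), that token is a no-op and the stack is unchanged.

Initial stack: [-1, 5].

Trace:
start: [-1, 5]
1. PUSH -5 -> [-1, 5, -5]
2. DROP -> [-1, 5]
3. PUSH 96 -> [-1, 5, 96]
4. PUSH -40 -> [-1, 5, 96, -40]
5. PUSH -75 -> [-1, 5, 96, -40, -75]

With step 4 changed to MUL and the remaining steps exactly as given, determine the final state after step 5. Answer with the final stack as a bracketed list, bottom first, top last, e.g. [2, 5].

[-1, 480, -75]

(re-executing from step 4 with the substitution; state before step 4: [-1, 5, 96])
4. MUL -> [-1, 480]
5. PUSH -75 -> [-1, 480, -75]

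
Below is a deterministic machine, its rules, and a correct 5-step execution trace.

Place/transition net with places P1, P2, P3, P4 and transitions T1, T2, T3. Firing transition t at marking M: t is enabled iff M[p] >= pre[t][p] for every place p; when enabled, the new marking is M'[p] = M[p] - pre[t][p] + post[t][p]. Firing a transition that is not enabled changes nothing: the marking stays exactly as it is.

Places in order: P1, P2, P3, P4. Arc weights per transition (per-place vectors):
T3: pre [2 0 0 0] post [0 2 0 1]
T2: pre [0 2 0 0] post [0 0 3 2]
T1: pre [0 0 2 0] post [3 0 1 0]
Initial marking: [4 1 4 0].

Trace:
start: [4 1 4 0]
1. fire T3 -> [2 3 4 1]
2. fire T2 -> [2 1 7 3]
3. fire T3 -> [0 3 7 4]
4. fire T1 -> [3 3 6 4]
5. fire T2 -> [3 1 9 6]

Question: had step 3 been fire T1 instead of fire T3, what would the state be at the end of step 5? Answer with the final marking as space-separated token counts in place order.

8 1 5 3

(re-executing from step 3 with the substitution; state before step 3: [2 1 7 3])
3. fire T1 -> [5 1 6 3]
4. fire T1 -> [8 1 5 3]
5. fire T2 -> [8 1 5 3]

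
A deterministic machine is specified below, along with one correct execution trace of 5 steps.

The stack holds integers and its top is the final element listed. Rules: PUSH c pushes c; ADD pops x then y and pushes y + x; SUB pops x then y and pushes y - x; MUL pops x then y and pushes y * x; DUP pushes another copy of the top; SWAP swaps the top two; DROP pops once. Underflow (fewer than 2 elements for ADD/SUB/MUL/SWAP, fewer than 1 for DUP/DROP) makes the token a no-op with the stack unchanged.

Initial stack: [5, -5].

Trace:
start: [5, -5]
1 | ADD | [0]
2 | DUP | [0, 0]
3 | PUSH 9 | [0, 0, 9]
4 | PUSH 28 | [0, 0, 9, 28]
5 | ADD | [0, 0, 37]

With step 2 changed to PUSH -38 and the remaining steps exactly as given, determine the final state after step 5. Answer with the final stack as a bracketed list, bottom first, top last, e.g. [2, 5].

(re-executing from step 2 with the substitution; state before step 2: [0])
2 | PUSH -38 | [0, -38]
3 | PUSH 9 | [0, -38, 9]
4 | PUSH 28 | [0, -38, 9, 28]
5 | ADD | [0, -38, 37]

[0, -38, 37]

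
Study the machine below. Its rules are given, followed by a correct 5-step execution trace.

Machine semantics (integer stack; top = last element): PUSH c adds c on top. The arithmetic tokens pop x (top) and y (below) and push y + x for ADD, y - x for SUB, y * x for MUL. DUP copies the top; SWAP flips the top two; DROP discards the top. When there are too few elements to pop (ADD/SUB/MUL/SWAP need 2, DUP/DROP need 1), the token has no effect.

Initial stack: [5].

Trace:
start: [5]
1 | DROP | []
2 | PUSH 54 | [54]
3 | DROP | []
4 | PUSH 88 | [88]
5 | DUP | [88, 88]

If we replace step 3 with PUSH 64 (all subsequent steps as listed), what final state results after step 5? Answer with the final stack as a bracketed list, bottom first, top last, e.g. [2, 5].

(re-executing from step 3 with the substitution; state before step 3: [54])
3 | PUSH 64 | [54, 64]
4 | PUSH 88 | [54, 64, 88]
5 | DUP | [54, 64, 88, 88]

[54, 64, 88, 88]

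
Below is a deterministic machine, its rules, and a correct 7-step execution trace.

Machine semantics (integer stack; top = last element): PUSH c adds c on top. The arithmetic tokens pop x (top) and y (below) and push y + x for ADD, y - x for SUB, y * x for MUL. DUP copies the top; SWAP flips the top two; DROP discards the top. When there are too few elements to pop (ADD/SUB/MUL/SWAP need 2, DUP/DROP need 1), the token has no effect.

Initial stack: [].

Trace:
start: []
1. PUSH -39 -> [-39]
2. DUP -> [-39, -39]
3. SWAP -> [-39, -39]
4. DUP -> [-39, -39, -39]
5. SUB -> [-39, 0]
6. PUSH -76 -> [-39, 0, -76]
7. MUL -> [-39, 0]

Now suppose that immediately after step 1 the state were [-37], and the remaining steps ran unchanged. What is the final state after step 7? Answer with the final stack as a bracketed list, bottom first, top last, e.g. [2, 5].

state after step 1 := [-37]
2. DUP -> [-37, -37]
3. SWAP -> [-37, -37]
4. DUP -> [-37, -37, -37]
5. SUB -> [-37, 0]
6. PUSH -76 -> [-37, 0, -76]
7. MUL -> [-37, 0]

[-37, 0]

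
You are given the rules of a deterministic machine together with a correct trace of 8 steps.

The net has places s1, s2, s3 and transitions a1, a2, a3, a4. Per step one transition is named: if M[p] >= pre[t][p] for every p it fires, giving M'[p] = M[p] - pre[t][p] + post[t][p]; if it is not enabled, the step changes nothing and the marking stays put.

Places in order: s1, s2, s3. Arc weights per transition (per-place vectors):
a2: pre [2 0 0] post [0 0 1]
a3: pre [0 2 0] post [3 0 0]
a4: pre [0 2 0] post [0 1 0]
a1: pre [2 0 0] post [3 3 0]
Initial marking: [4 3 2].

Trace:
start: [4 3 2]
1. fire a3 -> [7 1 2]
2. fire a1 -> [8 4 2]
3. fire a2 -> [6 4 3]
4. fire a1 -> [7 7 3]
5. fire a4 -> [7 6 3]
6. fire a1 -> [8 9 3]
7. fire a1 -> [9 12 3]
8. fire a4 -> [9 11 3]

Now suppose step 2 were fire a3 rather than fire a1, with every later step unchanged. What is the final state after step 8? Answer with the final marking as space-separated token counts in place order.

8 8 3

(re-executing from step 2 with the substitution; state before step 2: [7 1 2])
2. fire a3 -> [7 1 2]
3. fire a2 -> [5 1 3]
4. fire a1 -> [6 4 3]
5. fire a4 -> [6 3 3]
6. fire a1 -> [7 6 3]
7. fire a1 -> [8 9 3]
8. fire a4 -> [8 8 3]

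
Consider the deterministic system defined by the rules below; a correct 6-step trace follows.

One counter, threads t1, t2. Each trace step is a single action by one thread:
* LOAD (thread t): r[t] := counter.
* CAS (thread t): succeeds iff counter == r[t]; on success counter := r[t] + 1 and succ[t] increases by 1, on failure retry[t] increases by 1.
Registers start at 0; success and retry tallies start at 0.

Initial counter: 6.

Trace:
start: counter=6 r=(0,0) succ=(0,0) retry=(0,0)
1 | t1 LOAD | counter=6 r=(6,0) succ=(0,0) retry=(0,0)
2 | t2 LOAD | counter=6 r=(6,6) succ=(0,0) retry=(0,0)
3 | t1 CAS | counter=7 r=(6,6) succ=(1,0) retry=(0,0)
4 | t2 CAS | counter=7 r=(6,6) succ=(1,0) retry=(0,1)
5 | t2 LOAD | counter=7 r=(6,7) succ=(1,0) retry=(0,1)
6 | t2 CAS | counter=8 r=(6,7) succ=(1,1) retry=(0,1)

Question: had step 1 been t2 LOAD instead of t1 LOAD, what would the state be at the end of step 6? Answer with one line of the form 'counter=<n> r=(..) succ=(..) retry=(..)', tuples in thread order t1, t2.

counter=8 r=(0,7) succ=(0,2) retry=(1,0)

(re-executing from step 1 with the substitution; state before step 1: counter=6 r=(0,0) succ=(0,0) retry=(0,0))
1 | t2 LOAD | counter=6 r=(0,6) succ=(0,0) retry=(0,0)
2 | t2 LOAD | counter=6 r=(0,6) succ=(0,0) retry=(0,0)
3 | t1 CAS | counter=6 r=(0,6) succ=(0,0) retry=(1,0)
4 | t2 CAS | counter=7 r=(0,6) succ=(0,1) retry=(1,0)
5 | t2 LOAD | counter=7 r=(0,7) succ=(0,1) retry=(1,0)
6 | t2 CAS | counter=8 r=(0,7) succ=(0,2) retry=(1,0)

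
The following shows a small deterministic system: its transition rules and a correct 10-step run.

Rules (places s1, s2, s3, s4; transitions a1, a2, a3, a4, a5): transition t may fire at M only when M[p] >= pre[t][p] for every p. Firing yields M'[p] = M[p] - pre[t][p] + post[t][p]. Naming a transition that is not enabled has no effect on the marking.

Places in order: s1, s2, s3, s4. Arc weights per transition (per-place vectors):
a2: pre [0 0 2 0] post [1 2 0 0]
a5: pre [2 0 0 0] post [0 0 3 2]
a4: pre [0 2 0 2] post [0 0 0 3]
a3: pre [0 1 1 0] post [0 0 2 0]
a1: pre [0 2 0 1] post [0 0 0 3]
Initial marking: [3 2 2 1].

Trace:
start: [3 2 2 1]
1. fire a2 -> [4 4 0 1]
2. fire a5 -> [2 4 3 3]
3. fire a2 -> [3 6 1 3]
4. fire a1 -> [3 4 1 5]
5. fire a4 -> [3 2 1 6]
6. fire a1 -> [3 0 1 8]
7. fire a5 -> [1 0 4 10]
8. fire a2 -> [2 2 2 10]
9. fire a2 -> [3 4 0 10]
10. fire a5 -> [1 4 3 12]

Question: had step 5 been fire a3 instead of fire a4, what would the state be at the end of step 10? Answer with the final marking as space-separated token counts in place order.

(re-executing from step 5 with the substitution; state before step 5: [3 4 1 5])
5. fire a3 -> [3 3 2 5]
6. fire a1 -> [3 1 2 7]
7. fire a5 -> [1 1 5 9]
8. fire a2 -> [2 3 3 9]
9. fire a2 -> [3 5 1 9]
10. fire a5 -> [1 5 4 11]

1 5 4 11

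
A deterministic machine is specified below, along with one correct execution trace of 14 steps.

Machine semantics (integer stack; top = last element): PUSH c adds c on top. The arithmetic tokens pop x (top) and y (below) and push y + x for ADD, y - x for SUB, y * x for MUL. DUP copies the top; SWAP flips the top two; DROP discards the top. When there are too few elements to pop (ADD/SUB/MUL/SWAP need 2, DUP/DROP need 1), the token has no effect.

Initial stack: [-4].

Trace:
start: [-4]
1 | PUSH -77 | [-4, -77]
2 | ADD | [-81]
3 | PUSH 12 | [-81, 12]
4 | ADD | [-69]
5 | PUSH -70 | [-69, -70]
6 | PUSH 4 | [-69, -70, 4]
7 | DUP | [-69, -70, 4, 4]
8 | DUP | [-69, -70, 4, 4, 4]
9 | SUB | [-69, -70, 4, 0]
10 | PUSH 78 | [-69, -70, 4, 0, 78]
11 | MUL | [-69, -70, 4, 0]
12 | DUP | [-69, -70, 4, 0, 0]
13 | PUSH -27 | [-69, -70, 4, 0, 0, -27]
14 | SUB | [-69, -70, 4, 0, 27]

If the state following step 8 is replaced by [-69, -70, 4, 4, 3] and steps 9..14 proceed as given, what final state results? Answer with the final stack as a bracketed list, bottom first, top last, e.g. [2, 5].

[-69, -70, 4, 78, 105]

state after step 8 := [-69, -70, 4, 4, 3]
9 | SUB | [-69, -70, 4, 1]
10 | PUSH 78 | [-69, -70, 4, 1, 78]
11 | MUL | [-69, -70, 4, 78]
12 | DUP | [-69, -70, 4, 78, 78]
13 | PUSH -27 | [-69, -70, 4, 78, 78, -27]
14 | SUB | [-69, -70, 4, 78, 105]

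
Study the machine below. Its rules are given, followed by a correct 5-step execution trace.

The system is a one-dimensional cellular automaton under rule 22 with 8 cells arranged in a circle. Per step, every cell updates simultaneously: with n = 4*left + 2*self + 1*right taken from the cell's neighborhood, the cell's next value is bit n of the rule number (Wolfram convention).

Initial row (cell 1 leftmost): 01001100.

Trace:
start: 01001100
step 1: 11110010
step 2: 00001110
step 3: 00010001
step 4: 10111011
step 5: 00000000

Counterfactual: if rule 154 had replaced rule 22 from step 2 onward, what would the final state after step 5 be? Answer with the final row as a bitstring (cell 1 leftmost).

(re-executing steps 2..5 under rule 154; state before step 2: 11110010)
step 2: 11101100
step 3: 11001011
step 4: 10110011
step 5: 00101111

00101111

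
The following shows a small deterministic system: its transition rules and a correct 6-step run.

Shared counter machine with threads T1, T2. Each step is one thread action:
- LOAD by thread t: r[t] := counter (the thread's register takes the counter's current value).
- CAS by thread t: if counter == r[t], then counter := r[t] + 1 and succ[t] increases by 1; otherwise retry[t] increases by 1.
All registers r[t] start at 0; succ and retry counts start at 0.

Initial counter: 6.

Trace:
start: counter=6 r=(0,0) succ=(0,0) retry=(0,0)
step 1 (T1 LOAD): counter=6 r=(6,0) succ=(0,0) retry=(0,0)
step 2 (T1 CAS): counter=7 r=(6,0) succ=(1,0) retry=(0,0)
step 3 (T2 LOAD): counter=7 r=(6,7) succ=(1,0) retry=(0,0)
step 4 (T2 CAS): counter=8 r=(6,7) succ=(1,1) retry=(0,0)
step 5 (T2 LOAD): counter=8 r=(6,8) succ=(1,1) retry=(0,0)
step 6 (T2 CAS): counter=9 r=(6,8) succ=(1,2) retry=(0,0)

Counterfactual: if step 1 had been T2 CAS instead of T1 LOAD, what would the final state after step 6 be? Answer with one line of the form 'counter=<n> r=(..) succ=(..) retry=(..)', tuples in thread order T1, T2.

counter=8 r=(0,7) succ=(0,2) retry=(1,1)

(re-executing from step 1 with the substitution; state before step 1: counter=6 r=(0,0) succ=(0,0) retry=(0,0))
step 1 (T2 CAS): counter=6 r=(0,0) succ=(0,0) retry=(0,1)
step 2 (T1 CAS): counter=6 r=(0,0) succ=(0,0) retry=(1,1)
step 3 (T2 LOAD): counter=6 r=(0,6) succ=(0,0) retry=(1,1)
step 4 (T2 CAS): counter=7 r=(0,6) succ=(0,1) retry=(1,1)
step 5 (T2 LOAD): counter=7 r=(0,7) succ=(0,1) retry=(1,1)
step 6 (T2 CAS): counter=8 r=(0,7) succ=(0,2) retry=(1,1)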